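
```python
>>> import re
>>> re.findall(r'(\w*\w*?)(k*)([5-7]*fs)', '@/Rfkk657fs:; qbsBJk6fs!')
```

This matches zero or more of a word character, then zero or more of a word character (lazy) (captured); then zero or more of a literal 'k' (captured); then zero or more of a character in [5-7], then the literal 'fs' (captured).
Walking the string: at [2:11] match 'Rfkk657fs', groups = ('Rfkk657', '', 'fs'); at [14:23] match 'qbsBJk6fs', groups = ('qbsBJk6', '', 'fs').
Multiple groups make `findall` return tuples — one 3-tuple for each match.

[('Rfkk657', '', 'fs'), ('qbsBJk6', '', 'fs')]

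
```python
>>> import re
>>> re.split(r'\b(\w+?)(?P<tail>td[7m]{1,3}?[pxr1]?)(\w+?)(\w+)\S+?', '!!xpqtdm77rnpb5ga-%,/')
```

Pattern: a word boundary (`\b`, zero-width); then one or more of a word character (lazy) (captured); then the literal 'td', then 1 to 3 of one of [7m] (lazy), then optionally one of [pxr1] (captured as 'tail'); then one or more of a word character (lazy) (captured); then one or more of a word character (captured); then one or more of a non-whitespace character (lazy).
A `+?`/`*?`/`{m,n}?` starts at its minimum and grows only as far as needed for what follows to match.
Matches to split on: at [2:18] → 'xpqtdm77rnpb5ga-'.
With a capturing group present, the delimiter's captured portion is kept in the result list.

['!!', 'xpq', 'tdm', '7', '7rnpb5ga', '%,/']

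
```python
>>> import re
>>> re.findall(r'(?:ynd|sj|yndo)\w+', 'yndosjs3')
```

Scanning left to right: at [0:8] → 'yndosjs3'.
`findall` yields the raw match text (1 of them) because the pattern has no groups.

['yndosjs3']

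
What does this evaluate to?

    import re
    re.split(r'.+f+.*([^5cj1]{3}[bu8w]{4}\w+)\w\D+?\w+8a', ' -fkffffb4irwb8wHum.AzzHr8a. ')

The pattern matches one or more of any character, then one or more of a literal 'f', then zero or more of any character; then exactly 3 of any character except [5cj1], then exactly 4 of one of [bu8w], then one or more of a word character (captured); then a word character; then one or more of a non-digit (lazy), then one or more of a word character, then the literal '8a'.
Matches to split on: at [0:27] → ' -fkffffb4irwb8wHum.AzzHr8a'.
`re.split` interleaves the captured-group text with the surrounding fragments.

['', '4irwb8wHu', '. ']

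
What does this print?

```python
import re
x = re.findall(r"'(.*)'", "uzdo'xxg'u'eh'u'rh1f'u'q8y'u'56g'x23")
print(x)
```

Matches: at [4:33] match "'xxg'u'eh'u'rh1f'u'q8y'u'56g'", group 1 = "xxg'u'eh'u'rh1f'u'q8y'u'56g".
Because there's exactly one group, `findall` drops the full match and keeps group 1 from the one hit.

["xxg'u'eh'u'rh1f'u'q8y'u'56g"]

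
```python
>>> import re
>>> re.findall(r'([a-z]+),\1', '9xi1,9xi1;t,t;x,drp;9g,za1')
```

After group 1 captures some text, `\1` only succeeds where that same text appears again.
One capturing group, so `findall` returns just the captured substring from the one match — 1 in all.

['t']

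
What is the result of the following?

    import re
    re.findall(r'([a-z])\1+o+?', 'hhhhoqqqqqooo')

['h', 'q']

`\1` has to match the exact text group 1 already captured.
Walking the string: at [0:5] match 'hhhho', group 1 = 'h'; at [5:11] match 'qqqqqo', group 1 = 'q'.
With a single group, `findall` returns only what that group captured — 2 items.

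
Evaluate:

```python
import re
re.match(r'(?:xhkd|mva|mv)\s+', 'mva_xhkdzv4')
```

None

`match` is anchored at position 0; if the pattern doesn't fit there, it returns None.
Here the string doesn't start with a match, so the call returns None.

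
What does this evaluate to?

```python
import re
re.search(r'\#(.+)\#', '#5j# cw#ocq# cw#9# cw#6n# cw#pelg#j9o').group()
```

`re.search` tries every starting position until one works.
The match spans [0:34] → '#5j# cw#ocq# cw#9# cw#6n# cw#pelg#'.
Captured: group 1 = '5j# cw#ocq# cw#9# cw#6n# cw#pelg'.

'#5j# cw#ocq# cw#9# cw#6n# cw#pelg#'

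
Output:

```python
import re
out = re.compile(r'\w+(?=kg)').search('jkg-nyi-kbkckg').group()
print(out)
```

j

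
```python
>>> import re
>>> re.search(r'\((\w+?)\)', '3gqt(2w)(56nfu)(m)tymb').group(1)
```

The match spans [4:8] → '(2w)'.
Captured: group 1 = '2w'.

'2w'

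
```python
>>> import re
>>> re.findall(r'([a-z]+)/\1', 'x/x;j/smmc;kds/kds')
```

['x', 'kds']

`\1` is not a pattern — it's the concrete string captured by group 1, re-applied verbatim.
With a single group, `findall` returns only what that group captured — 2 items.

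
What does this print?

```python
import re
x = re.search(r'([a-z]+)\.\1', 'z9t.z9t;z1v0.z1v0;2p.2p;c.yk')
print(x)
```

None

A backreference is literal: `\1` must see the identical characters the first group matched.
Here no position works, so the call returns None.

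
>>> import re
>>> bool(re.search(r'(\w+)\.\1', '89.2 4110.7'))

`\1` is not a pattern — it's the concrete string captured by group 1, re-applied verbatim.
Here the pattern never matches, so the call returns None, and `bool(None)` is False.

False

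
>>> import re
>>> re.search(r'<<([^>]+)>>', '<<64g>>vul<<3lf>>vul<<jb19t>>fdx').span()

(0, 7)

The match spans [0:7] → '<<64g>>'.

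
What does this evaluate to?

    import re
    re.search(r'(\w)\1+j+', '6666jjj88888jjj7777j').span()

(0, 7)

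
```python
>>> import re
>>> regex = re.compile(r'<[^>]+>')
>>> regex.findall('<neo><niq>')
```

With no groups in the pattern, `findall` gives back each whole match — 2 here.

['<neo>', '<niq>']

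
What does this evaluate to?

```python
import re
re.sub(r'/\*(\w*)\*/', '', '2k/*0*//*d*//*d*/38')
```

'2k38'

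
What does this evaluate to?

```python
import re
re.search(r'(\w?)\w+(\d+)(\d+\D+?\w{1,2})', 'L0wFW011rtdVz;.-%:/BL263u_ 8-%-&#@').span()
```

(0, 11)

Lazy quantifiers expand one character at a time until the remainder of the pattern can match.
The match spans [0:11] → 'L0wFW011rtd'.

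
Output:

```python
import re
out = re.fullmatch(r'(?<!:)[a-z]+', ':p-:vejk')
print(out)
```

Because the assertion is negative and zero-width, positions next to the forbidden text are skipped.
`fullmatch` succeeds only if the pattern covers the string from start to end.
Here there's no way to consume every character, so the call returns None.

None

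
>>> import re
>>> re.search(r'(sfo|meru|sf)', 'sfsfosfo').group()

'sf'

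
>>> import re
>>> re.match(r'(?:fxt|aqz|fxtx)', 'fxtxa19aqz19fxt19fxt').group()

'fxt'

Branches in `(...|...)` are attempted left-to-right; the first branch that allows the whole pattern to succeed is taken.
`re.match` won't scan ahead — the pattern has to work from the very first character.
The match spans [0:3] → 'fxt'.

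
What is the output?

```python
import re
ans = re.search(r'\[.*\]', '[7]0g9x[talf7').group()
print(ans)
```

[7]

The match spans [0:3] → '[7]'.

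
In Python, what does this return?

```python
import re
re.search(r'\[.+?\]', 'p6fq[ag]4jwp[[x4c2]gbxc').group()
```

A `+?`/`*?`/`{m,n}?` starts at its minimum and grows only as far as needed for what follows to match.
The match spans [4:8] → '[ag]'.

'[ag]'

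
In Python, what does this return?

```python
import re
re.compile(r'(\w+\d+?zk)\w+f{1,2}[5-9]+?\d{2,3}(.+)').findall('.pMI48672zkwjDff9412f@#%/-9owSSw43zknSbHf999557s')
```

[('pMI48672zk', 'f@#%/-9owSSw43zknSbHf999557s')]

This matches one or more of a word character, then one or more of a digit (lazy), then the literal 'zk' (captured); then one or more of a word character; then 1 to 2 of the literal 'f', then one or more of a character in [5-9] (lazy), then 2 to 3 of a digit; then one or more of any character (captured).
Matches: at [1:48] match 'pMI48672zkwjDff9412f@#%/-9owSSw43zknSbHf999557s', groups = ('pMI48672zk', 'f@#%/-9owSSw43zknSbHf999557s').
With 2 capturing groups, `findall` returns a 2-tuple per match.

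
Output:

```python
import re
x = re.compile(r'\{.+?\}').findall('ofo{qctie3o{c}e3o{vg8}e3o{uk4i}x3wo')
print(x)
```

With the lazy modifier that quantifier settles for the fewest repetitions that let the rest of the pattern succeed (the atoms after it are unaffected and can still be greedy).
Scanning left to right: at [3:14] → '{qctie3o{c}'; at [17:22] → '{vg8}'; at [25:31] → '{uk4i}'.
With no groups in the pattern, `findall` gives back each whole match — 3 here.

['{qctie3o{c}', '{vg8}', '{uk4i}']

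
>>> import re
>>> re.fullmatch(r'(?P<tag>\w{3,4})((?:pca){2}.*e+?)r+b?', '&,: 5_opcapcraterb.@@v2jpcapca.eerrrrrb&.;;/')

This matches 3 to 4 of a word character (captured as 'tag'); then the literal 'pca' repeated 2 times, then zero or more of any character, then one or more of the literal 'e' (lazy) (captured); then one or more of a literal 'r', then optionally the literal 'b'.
For `fullmatch`, every character of the input must be accounted for by the pattern.
Here there's no way to consume every character, so the call returns None.

None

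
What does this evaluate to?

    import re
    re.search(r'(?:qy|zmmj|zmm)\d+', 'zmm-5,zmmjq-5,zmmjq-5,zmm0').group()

Unlike `match`, `search` isn't anchored — it looks for the pattern anywhere in the string.
The match spans [22:26] → 'zmm0'.

'zmm0'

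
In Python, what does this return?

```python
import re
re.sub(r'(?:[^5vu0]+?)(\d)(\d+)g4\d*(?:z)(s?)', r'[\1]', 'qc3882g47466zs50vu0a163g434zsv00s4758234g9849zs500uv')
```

'[3]50vu0[1]v00s4758234g9849zs500uv'

This matches one or more of any character except [5vu0] (lazy) (non-capturing group); then a digit (captured); then one or more of a digit (captured); then the literal 'g4', then zero or more of a digit; then a literal 'z' (non-capturing group); then optionally a literal 's' (captured).
Matches: at [0:14] → 'qc3882g47466zs'; at [19:29] → 'a163g434zs'.
Each match is replaced using the text its own group 1 captured.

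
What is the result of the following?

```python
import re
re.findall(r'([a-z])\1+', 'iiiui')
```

['i']

A backreference is literal: `\1` must see the identical characters the first group matched.
Walking the string: at [0:3] match 'iii', group 1 = 'i'.
One capturing group, so `findall` returns just the captured substring from the one match — 1 in all.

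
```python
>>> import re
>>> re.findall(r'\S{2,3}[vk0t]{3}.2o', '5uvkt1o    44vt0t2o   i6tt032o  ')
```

This matches 2 to 3 of a non-whitespace character, then exactly 3 of one of [vk0t]; then any character, then the literal '2o'.
Matches: at [11:19] → '44vt0t2o'; at [22:30] → 'i6tt032o'.
Since nothing is captured, `findall` lists the 2 matched substrings directly.

['44vt0t2o', 'i6tt032o']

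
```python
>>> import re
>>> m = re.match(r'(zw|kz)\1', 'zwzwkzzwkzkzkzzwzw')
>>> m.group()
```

A backreference is literal: `\1` must see the identical characters the first group matched.
`re.match` only tries the pattern at the start of the string.
The match spans [0:4] → 'zwzw'.
Captured: group 1 = 'zw'.

'zwzw'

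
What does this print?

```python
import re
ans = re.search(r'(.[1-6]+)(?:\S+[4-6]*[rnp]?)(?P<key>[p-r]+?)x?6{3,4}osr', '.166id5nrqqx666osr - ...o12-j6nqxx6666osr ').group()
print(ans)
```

Pattern: any character, then one or more of a character in [1-6] (captured); then one or more of a non-whitespace character, then zero or more of a character in [4-6], then optionally one of [rnp] (non-capturing group); then one or more of a character in [p-r] (lazy) (captured as 'key'); then optionally a literal 'x'; then 3 to 4 of a literal '6', then the literal 'osr'.
Unlike `match`, `search` isn't anchored — it looks for the pattern anywhere in the string.
The match spans [0:18] → '.166id5nrqqx666osr'.
Captured: group 1 = '.166', group 2 = 'q'.

.166id5nrqqx666osr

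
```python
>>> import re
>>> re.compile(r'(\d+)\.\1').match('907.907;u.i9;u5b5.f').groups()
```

('907',)

The match spans [0:7] → '907.907'.
Captured: group 1 = '907'.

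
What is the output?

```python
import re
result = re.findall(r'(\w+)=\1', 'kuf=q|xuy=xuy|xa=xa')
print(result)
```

['xuy', 'xa']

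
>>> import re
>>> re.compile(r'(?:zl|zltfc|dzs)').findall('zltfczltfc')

['zl', 'zl']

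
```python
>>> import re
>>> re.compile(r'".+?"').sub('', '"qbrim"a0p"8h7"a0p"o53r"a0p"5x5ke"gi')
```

Because the quantifier is non-greedy, it stops expanding at the earliest point where the rest of the pattern can succeed.
Matches: at [0:7] → '"qbrim"'; at [10:15] → '"8h7"'; at [18:24] → '"o53r"'; at [27:34] → '"5x5ke"'.
Each match is replaced by ''.

'a0pa0pa0pgi'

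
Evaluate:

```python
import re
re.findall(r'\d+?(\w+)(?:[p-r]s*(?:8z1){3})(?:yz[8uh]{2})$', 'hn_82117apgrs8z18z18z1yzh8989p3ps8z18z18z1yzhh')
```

['2117apgrs8z18z18z1yzh8989p3']

The pattern matches one or more of a digit (lazy); then one or more of a word character (captured); then a character in [p-r], then zero or more of a literal 's', then the literal '8z1' repeated 3 times (non-capturing group); then the literal 'yz', then exactly 2 of one of [8uh] (non-capturing group); then anchored at the end.
A non-greedy quantifier consumes as few characters as it can — just enough that the remainder of the pattern still matches from where it stops; whatever follows it matches normally.
Scanning left to right: at [3:46] match '82117apgrs8z18z18z1yzh8989p3ps8z18z18z1yzhh', group 1 = '2117apgrs8z18z18z1yzh8989p3'.
Because there's exactly one group, `findall` drops the full match and keeps group 1 from the one hit.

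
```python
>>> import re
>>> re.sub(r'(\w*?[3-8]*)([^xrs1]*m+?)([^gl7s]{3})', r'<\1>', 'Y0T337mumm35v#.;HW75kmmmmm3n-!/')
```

'<>!/'

The pattern matches zero or more of a word character (lazy), then zero or more of a character in [3-8] (captured); then zero or more of any character except [xrs1], then one or more of a literal 'm' (lazy) (captured); then exactly 3 of any character except [gl7s] (captured).
The `?` after the quantifier makes it lazy — it takes as little as possible before letting the rest of the pattern try.
Matches: at [0:29] → 'Y0T337mumm35v#.;HW75kmmmmm3n-'.
Each match is replaced using the text its own group 1 captured.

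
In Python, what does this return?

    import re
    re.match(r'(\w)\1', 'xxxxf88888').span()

`\1` has to match the exact text group 1 already captured.
`re.match` won't scan ahead — the pattern has to work from the very first character.
The match spans [0:2] → 'xx'.
Captured: group 1 = 'x'.

(0, 2)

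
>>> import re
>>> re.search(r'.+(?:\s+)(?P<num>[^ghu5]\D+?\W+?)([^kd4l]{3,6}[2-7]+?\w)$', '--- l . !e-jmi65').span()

The match spans [0:16] → '--- l . !e-jmi65'.

(0, 16)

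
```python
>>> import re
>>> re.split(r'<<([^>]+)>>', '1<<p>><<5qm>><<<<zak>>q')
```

['1', 'p', '', '5qm', '', '<<zak', 'q']

Matches to split on: at [1:6] → '<<p>>'; at [6:13] → '<<5qm>>'; at [13:22] → '<<<<zak>>'.
Because the pattern has a capturing group, `split` also inserts each captured text between the pieces.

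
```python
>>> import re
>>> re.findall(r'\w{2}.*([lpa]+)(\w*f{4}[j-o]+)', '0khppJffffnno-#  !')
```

[('p', 'Jffffnno')]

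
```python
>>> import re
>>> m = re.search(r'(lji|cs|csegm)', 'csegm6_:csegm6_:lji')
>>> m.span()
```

Alternation isn't longest-match — the leftmost alternative that fits at this position is chosen.
The match spans [0:2] → 'cs'.

(0, 2)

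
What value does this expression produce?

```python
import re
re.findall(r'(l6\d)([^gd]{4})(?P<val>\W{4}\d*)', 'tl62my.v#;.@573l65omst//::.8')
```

The pattern matches the literal 'l6', then a digit (captured); then exactly 4 of any character except [gd] (captured); then exactly 4 of a non-word character, then zero or more of a digit (captured as 'val').
Matches: at [1:15] match 'l62my.v#;.@573', groups = ('l62', 'my.v', '#;.@573'); at [15:26] match 'l65omst//::', groups = ('l65', 'omst', '//::').
With 3 capturing groups, `findall` returns a 3-tuple per match.

[('l62', 'my.v', '#;.@573'), ('l65', 'omst', '//::')]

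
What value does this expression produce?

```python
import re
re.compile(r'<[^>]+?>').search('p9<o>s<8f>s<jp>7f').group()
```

The match spans [2:5] → '<o>'.

'<o>'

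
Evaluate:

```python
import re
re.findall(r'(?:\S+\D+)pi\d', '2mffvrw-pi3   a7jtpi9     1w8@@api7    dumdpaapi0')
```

This matches one or more of a non-whitespace character, then one or more of a non-digit (non-capturing group); then the literal 'pi', then a digit.
Since nothing is captured, `findall` lists the 3 matched substrings directly.

['2mffvrw-pi3', 'a7jtpi9', '1w8@@api7    dumdpaapi0']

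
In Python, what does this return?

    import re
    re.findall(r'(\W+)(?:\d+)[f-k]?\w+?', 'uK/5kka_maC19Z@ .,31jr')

['/', '@ .,']

Pattern: one or more of a non-word character (captured); then one or more of a digit (non-capturing group); then optionally a character in [f-k], then one or more of a word character (lazy).
Scanning left to right: at [2:6] match '/5kk', group 1 = '/'; at [14:22] match '@ .,31jr', group 1 = '@ .,'.
One capturing group, so `findall` returns just the captured substring from each match — 2 in all.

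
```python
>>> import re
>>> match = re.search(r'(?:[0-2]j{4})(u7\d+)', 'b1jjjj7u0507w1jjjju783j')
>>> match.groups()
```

('u783',)

Pattern: a character in [0-2], then exactly 4 of a literal 'j' (non-capturing group); then the literal 'u7', then one or more of a digit (captured).
`search` walks the string left to right and returns the first match it finds.
The match spans [13:22] → '1jjjju783'.
Captured: group 1 = 'u783'.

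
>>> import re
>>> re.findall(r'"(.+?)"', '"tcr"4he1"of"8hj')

['tcr', 'of']

A non-greedy quantifier consumes as few characters as it can — just enough that the remainder of the pattern still matches from where it stops; whatever follows it matches normally.
Walking the string: at [0:5] match '"tcr"', group 1 = 'tcr'; at [9:13] match '"of"', group 1 = 'of'.
One capturing group, so `findall` returns just the captured substring from each match — 2 in all.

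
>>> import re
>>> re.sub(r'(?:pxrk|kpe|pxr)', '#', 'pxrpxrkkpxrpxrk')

`|` is ordered: at each position the engine commits to the first alternative that works.
`sub` substitutes '#' at each match site.

'##k##'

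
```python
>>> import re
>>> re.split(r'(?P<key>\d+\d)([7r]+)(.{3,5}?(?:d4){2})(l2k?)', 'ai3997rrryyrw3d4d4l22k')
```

['ai', '3997', 'rrr', 'yyrw3d4d4', 'l2', '2k']

The pattern matches one or more of a digit, then a digit (captured as 'key'); then one or more of one of [7r] (captured); then 3 to 5 of any character (lazy), then the literal 'd4' repeated 2 times (captured); then the literal 'l2', then optionally a literal 'k' (captured).
Matches to split on: at [2:20] → '3997rrryyrw3d4d4l2'.
The group in the pattern means `split` returns the separators' captures alongside the pieces.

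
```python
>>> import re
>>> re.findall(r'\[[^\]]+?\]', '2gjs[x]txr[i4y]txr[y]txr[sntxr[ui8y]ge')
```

['[x]', '[i4y]', '[y]', '[sntxr[ui8y]']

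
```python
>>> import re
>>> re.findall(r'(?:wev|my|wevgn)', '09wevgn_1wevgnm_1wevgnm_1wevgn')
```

Branches in `(...|...)` are attempted left-to-right; the first branch that allows the whole pattern to succeed is taken.
Since nothing is captured, `findall` lists the 4 matched substrings directly.

['wev', 'wev', 'wev', 'wev']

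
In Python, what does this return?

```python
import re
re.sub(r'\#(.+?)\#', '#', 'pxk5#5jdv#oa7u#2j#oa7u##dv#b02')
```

'pxk5#oa7u#oa7u#b02'

With the lazy modifier that quantifier settles for the fewest repetitions that let the rest of the pattern succeed (the atoms after it are unaffected and can still be greedy).
`sub` substitutes '#' at each match site.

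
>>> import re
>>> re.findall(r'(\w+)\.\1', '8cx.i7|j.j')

`\1` is not a pattern — it's the concrete string captured by group 1, re-applied verbatim.
One capturing group, so `findall` returns just the captured substring from the one match — 1 in all.

['j']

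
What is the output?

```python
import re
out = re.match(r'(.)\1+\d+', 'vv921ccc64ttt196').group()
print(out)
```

vv921

`\1` has to match the exact text group 1 already captured.
`re.match` only tries the pattern at the start of the string.
The match spans [0:5] → 'vv921'.
Captured: group 1 = 'v'.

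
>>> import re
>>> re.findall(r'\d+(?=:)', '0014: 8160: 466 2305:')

['0014', '8160', '2305']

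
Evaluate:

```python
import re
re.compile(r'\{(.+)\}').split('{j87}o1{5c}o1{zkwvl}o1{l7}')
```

['', 'j87}o1{5c}o1{zkwvl}o1{l7', '']

With a capturing group present, the delimiter's captured portion is kept in the result list.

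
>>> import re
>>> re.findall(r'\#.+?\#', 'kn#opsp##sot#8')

['#opsp#', '#sot#']

The `?` after the quantifier makes it lazy — it takes as little as possible before letting the rest of the pattern try.
Matches: at [2:8] → '#opsp#'; at [8:13] → '#sot#'.
With no groups in the pattern, `findall` gives back each whole match — 2 here.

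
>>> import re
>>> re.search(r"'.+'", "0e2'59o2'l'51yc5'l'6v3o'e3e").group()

"'59o2'l'51yc5'l'6v3o'"

The match spans [3:24] → "'59o2'l'51yc5'l'6v3o'".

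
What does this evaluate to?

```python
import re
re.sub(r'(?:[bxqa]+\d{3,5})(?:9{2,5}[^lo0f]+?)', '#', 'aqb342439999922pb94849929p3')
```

A non-greedy quantifier consumes as few characters as it can — just enough that the remainder of the pattern still matches from where it stops; whatever follows it matches normally.
Every occurrence is swapped for '#'.

'#2p#9p3'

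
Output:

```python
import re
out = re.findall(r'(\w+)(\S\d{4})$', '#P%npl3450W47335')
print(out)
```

This matches one or more of a word character (captured); then a non-whitespace character, then exactly 4 of a digit (captured); then anchored at the end.
Walking the string: at [3:16] match 'npl3450W47335', groups = ('npl3450W', '47335').
With 2 capturing groups, `findall` returns a 2-tuple per match.

[('npl3450W', '47335')]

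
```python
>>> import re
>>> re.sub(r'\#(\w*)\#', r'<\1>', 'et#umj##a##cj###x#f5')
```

'et<umj><a><cj><>x#f5'

`\1` in the replacement pulls in group 1's text for each match.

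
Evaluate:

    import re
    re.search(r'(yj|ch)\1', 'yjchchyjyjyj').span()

A backreference is literal: `\1` must see the identical characters the first group matched.
`search` walks the string left to right and returns the first match it finds.
The match spans [2:6] → 'chch'.
Captured: group 1 = 'ch'.

(2, 6)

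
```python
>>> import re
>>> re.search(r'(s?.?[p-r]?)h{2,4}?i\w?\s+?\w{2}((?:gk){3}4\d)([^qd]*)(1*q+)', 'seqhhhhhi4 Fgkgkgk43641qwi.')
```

None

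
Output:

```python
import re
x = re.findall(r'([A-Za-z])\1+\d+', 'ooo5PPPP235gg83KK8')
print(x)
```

['o', 'P', 'g', 'K']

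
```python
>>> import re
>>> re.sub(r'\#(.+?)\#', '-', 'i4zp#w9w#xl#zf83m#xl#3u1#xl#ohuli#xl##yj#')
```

'i4zp-xl-xl-xl-xl-'

Lazy quantifiers expand one character at a time until the remainder of the pattern can match.
Matches: at [4:9] → '#w9w#'; at [11:18] → '#zf83m#'; at [20:25] → '#3u1#'; at [27:34] → '#ohuli#'; at [36:41] → '##yj#'.
Each match is replaced by '-'.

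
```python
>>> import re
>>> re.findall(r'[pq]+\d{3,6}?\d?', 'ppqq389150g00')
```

['ppqq3891']

This matches one or more of one of [pq]; then 3 to 6 of a digit (lazy); then optionally a digit.
The `?` after the quantifier makes it lazy — it takes as little as possible before letting the rest of the pattern try.
Walking the string: at [0:8] → 'ppqq3891'.
With no groups in the pattern, `findall` gives back each whole match — 1 here.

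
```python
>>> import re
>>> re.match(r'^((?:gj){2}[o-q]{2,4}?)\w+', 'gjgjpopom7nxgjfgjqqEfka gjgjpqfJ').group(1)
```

'gjgjpo'

This matches anchored at the start of the string; then the literal 'gj' repeated 2 times, then 2 to 4 of a character in [o-q] (lazy) (captured); then one or more of a word character.
Because the quantifier is non-greedy, it stops expanding at the earliest point where the rest of the pattern can succeed.
`re.match` won't scan ahead — the pattern has to work from the very first character.
The match spans [0:23] → 'gjgjpopom7nxgjfgjqqEfka'.
Captured: group 1 = 'gjgjpo'.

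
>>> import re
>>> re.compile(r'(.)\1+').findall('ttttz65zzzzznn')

After group 1 captures some text, `\1` only succeeds where that same text appears again.
With a single group, `findall` returns only what that group captured — 3 items.

['t', 'z', 'n']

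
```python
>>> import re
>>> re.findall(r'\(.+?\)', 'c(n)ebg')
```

['(n)']

With no groups in the pattern, `findall` gives back each whole match — 1 here.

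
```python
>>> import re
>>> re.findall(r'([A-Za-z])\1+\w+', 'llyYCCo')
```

After group 1 captures some text, `\1` only succeeds where that same text appears again.
`findall` collects group 1 from the one match (1 total).

['l']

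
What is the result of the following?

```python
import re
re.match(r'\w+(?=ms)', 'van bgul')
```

`match` is anchored at position 0; if the pattern doesn't fit there, it returns None.
Here the pattern fails at index 0, so the call returns None.

None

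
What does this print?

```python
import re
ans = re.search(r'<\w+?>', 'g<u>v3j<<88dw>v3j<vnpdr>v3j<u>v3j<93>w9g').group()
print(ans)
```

`re.search` tries every starting position until one works.
The match spans [1:4] → '<u>'.

<u>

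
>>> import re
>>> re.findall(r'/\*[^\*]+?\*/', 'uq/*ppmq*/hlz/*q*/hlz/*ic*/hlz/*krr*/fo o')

['/*ppmq*/', '/*q*/', '/*ic*/', '/*krr*/']

Matches: at [2:10] → '/*ppmq*/'; at [13:18] → '/*q*/'; at [21:27] → '/*ic*/'; at [30:37] → '/*krr*/'.
No capturing groups, so `findall` returns the 4 full match strings.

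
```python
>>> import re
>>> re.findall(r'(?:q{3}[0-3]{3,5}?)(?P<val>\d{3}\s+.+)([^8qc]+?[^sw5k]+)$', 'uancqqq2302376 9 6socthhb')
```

[('376 9 6socth', 'hb')]

The pattern matches exactly 3 of a literal 'q', then 3 to 5 of a character in [0-3] (lazy) (non-capturing group); then exactly 3 of a digit, then one or more of whitespace, then one or more of any character (captured as 'val'); then one or more of any character except [8qc] (lazy), then one or more of any character except [sw5k] (captured); then anchored at the end.
Matches: at [4:25] match 'qqq2302376 9 6socthhb', groups = ('376 9 6socth', 'hb').
`findall` packs the 2 group values into a tuple for every match.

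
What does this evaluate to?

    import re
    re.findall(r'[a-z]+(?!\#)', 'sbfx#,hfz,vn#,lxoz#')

['sbf', 'hfz', 'v', 'lxo']

Because the assertion is negative and zero-width, positions next to the forbidden text are skipped.
Scanning left to right: at [0:3] → 'sbf'; at [6:9] → 'hfz'; at [10:11] → 'v'; at [14:17] → 'lxo'.
`findall` yields the raw match text (4 of them) because the pattern has no groups.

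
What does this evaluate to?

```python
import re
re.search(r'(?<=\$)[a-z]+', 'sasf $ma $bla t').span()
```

(6, 8)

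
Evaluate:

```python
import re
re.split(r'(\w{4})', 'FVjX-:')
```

This matches exactly 4 of a word character (captured).
Matches to split on: at [0:4] → 'FVjX'.
With a capturing group present, the delimiter's captured portion is kept in the result list.

['', 'FVjX', '-:']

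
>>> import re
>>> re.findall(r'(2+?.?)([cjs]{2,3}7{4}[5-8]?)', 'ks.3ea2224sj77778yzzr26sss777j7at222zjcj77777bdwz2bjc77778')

[('2224', 'sj77778'), ('222z', 'jcj77777'), ('2b', 'jc77778')]

Pattern: one or more of the literal '2' (lazy), then optionally any character (captured); then 2 to 3 of one of [cjs], then exactly 4 of the literal '7', then optionally a character in [5-8] (captured).
Matches: at [6:17] match '2224sj77778', groups = ('2224', 'sj77778'); at [33:45] match '222zjcj77777', groups = ('222z', 'jcj77777'); at [49:58] match '2bjc77778', groups = ('2b', 'jc77778').
Multiple groups make `findall` return tuples — one 2-tuple for each match.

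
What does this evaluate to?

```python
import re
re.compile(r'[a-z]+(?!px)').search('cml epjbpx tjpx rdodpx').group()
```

'cml'

Because the assertion is negative and zero-width, positions next to the forbidden text are skipped.
The match spans [0:3] → 'cml'.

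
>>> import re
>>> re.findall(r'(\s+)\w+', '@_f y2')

[' ']

Pattern: one or more of whitespace (captured); then one or more of a word character.
Matches: at [3:6] match ' y2', group 1 = ' '.
Because there's exactly one group, `findall` drops the full match and keeps group 1 from the one hit.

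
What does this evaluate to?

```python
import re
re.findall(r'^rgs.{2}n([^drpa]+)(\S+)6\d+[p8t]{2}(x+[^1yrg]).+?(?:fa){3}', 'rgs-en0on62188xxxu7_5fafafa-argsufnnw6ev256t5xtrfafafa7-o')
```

[('0o', 'n', 'xxxu')]

Multiple groups make `findall` return tuples — one 3-tuple for the one match.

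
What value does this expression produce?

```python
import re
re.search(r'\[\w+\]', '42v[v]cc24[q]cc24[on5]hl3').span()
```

(3, 6)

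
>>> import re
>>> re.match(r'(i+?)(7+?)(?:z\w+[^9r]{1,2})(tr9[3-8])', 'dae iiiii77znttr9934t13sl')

None

Pattern: one or more of a literal 'i' (lazy) (captured); then one or more of a literal '7' (lazy) (captured); then a literal 'z', then one or more of a word character, then 1 to 2 of any character except [9r] (non-capturing group); then the literal 'tr9', then a character in [3-8] (captured).
`match` is anchored at position 0; if the pattern doesn't fit there, it returns None.
Here the pattern fails at index 0, so the call returns None.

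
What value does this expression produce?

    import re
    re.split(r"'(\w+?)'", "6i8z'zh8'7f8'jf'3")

`re.split` interleaves the captured-group text with the surrounding fragments.

['6i8z', 'zh8', '7f8', 'jf', '3']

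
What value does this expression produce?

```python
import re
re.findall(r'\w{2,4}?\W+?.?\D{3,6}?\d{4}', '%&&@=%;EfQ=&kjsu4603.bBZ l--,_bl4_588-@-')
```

['EfQ=&kjsu4603']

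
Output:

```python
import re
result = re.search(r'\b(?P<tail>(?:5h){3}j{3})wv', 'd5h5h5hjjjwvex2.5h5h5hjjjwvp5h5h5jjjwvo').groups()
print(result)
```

('5h5h5hjjj',)

Pattern: a word boundary (`\b`, zero-width); then the literal '5h' repeated 3 times, then exactly 3 of the literal 'j' (captured as 'tail'); then a literal 'w', then the literal 'v'.
`re.search` tries every starting position until one works.
The match spans [16:27] → '5h5h5hjjjwv'.
Captured: group 1 = '5h5h5hjjj'.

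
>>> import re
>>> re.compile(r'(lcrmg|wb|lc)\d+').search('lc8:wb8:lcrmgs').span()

(0, 3)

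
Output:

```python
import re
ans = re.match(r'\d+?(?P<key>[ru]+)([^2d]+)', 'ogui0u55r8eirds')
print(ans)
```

None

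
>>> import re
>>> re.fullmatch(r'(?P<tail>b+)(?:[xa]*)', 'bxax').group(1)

The pattern matches one or more of a literal 'b' (captured as 'tail'); then zero or more of one of [xa] (non-capturing group).
`re.fullmatch` requires the pattern to consume the entire string.
The match spans [0:4] → 'bxax'.
Captured: group 1 = 'b'.

'b'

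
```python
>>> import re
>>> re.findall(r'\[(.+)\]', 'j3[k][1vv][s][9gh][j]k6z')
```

['k][1vv][s][9gh][j']

Matches: at [2:21] match '[k][1vv][s][9gh][j]', group 1 = 'k][1vv][s][9gh][j'.
With a single group, `findall` returns only what that group captured — 1 item.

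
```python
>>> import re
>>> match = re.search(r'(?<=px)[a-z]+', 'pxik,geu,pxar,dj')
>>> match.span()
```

(2, 4)

The lookaround is zero-width — it requires the adjacent text to match without consuming it, so the asserted text isn't part of the match.
The match spans [2:4] → 'ik'.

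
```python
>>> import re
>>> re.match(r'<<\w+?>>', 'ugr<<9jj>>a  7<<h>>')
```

None

With `match`, the pattern is implicitly anchored at the beginning.
Here the pattern fails at index 0, so the call returns None.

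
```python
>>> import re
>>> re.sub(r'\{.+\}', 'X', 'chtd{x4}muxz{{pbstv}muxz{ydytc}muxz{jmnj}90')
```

'chtdX90'

Each match is replaced by 'X'.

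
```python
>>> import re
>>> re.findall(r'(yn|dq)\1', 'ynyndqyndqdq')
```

After group 1 captures some text, `\1` only succeeds where that same text appears again.
Walking the string: at [0:4] match 'ynyn', group 1 = 'yn'; at [8:12] match 'dqdq', group 1 = 'dq'.
Because there's exactly one group, `findall` drops the full match and keeps group 1 from each hit.

['yn', 'dq']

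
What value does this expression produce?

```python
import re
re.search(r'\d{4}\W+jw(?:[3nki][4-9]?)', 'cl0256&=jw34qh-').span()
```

(2, 12)

The pattern matches exactly 4 of a digit; then one or more of a non-word character, then the literal 'jw'; then one of [3nki], then optionally a character in [4-9] (non-capturing group).
The match spans [2:12] → '0256&=jw34'.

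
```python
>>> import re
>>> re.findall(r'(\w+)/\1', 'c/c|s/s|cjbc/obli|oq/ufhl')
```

`\1` is not a pattern — it's the concrete string captured by group 1, re-applied verbatim.
One capturing group, so `findall` returns just the captured substring from each match — 2 in all.

['c', 's']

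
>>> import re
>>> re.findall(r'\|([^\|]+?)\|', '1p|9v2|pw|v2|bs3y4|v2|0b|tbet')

['9v2', 'v2', 'v2']

`findall` collects group 1 from each match (3 total).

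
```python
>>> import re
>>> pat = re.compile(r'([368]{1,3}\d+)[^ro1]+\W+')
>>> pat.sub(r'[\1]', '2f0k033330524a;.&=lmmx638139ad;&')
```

The pattern matches 1 to 3 of one of [368], then one or more of a digit (captured); then one or more of any character except [ro1]; then one or more of a non-word character.
Matches: at [5:18] → '33330524a;.&='; at [22:32] → '638139ad;&'.
Each match is replaced using the text its own group 1 captured.

'2f0k0[33330524]lmmx[638139]'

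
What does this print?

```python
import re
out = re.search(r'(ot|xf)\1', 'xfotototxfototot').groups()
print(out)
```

('ot',)

`\1` has to match the exact text group 1 already captured.
`search` walks the string left to right and returns the first match it finds.
The match spans [2:6] → 'otot'.
Captured: group 1 = 'ot'.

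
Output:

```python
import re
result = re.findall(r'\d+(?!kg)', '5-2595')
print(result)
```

['5', '2595']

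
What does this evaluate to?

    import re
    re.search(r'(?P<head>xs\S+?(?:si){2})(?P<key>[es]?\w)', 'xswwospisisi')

The pattern matches the literal 'xs', then one or more of a non-whitespace character (lazy), then the literal 'si' repeated 2 times (captured as 'head'); then optionally one of [es], then a word character (captured as 'key').
`re.search` tries every starting position until one works.
Here no position works, so the call returns None.

None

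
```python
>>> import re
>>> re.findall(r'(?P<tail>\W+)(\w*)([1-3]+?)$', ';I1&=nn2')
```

The pattern matches one or more of a non-word character (captured as 'tail'); then zero or more of a word character (captured); then one or more of a character in [1-3] (lazy) (captured); then anchored at the end.
Scanning left to right: at [3:8] match '&=nn2', groups = ('&=', 'nn', '2').
With 3 capturing groups, `findall` returns a 3-tuple per match.

[('&=', 'nn', '2')]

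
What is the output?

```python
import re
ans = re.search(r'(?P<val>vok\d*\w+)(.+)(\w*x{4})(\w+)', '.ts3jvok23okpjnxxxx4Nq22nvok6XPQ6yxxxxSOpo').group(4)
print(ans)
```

This matches the literal 'vok', then zero or more of a digit, then one or more of a word character (captured as 'val'); then one or more of any character (captured); then zero or more of a word character, then exactly 4 of a literal 'x' (captured); then one or more of a word character (captured).
Unlike `match`, `search` isn't anchored — it looks for the pattern anywhere in the string.
The match spans [5:42] → 'vok23okpjnxxxx4Nq22nvok6XPQ6yxxxxSOpo'.
Captured: group 1 = 'vok23okpjnxxxx4Nq22nvok6XPQ6', group 2 = 'y', group 3 = 'xxxx', group 4 = 'SOpo'.

SOpo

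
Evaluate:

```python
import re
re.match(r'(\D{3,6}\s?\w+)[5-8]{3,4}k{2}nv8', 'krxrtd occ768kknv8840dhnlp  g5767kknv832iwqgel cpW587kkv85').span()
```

(0, 18)

The pattern matches 3 to 6 of a non-digit, then optionally whitespace, then one or more of a word character (captured); then 3 to 4 of a character in [5-8], then exactly 2 of the literal 'k', then the literal 'nv8'.
`re.match` won't scan ahead — the pattern has to work from the very first character.
The match spans [0:18] → 'krxrtd occ768kknv8'.
Captured: group 1 = 'krxrtd occ'.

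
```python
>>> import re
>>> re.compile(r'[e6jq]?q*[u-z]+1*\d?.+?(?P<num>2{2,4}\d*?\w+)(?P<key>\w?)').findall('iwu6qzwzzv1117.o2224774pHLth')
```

The pattern matches optionally one of [e6jq], then zero or more of a literal 'q', then one or more of a character in [u-z]; then zero or more of the literal '1', then optionally a digit, then one or more of any character (lazy); then 2 to 4 of the literal '2', then zero or more of a digit (lazy), then one or more of a word character (captured as 'num'); then optionally a word character (captured as 'key').
Walking the string: at [1:28] match 'wu6qzwzzv1117.o2224774pHLth', groups = ('2224774pHLth', '').
2 groups means the one result is a tuple of 2 captured strings — 1 here.

[('2224774pHLth', '')]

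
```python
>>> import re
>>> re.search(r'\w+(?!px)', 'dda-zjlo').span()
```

A negative assertion filters positions out without eating any characters.
`re.search` tries every starting position until one works.
The match spans [0:3] → 'dda'.

(0, 3)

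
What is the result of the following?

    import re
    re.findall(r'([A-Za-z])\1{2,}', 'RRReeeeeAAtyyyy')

['R', 'e', 'y']

After group 1 captures some text, `\1` only succeeds where that same text appears again.
Matches: at [0:3] match 'RRR', group 1 = 'R'; at [3:8] match 'eeeee', group 1 = 'e'; at [11:15] match 'yyyy', group 1 = 'y'.
`findall` collects group 1 from each match (3 total).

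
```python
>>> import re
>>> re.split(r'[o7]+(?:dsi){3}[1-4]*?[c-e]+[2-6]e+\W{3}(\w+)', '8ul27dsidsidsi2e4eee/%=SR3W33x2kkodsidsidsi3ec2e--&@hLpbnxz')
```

With a capturing group present, the delimiter's captured portion is kept in the result list.

['8ul2', 'SR3W33x2kkodsidsidsi3ec2e', '--&@hLpbnxz']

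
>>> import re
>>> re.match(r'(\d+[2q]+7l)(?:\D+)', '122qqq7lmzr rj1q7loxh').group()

'122qqq7lmzr rj'

`match` is anchored at position 0; if the pattern doesn't fit there, it returns None.
The match spans [0:14] → '122qqq7lmzr rj'.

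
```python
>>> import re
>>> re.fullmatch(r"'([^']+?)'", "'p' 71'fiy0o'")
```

None

`re.fullmatch` is like wrapping the pattern in `^…$` (in single-line mode).
Here the string isn't matched end-to-end, so the call returns None.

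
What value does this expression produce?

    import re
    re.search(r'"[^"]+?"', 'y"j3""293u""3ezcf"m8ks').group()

`search` walks the string left to right and returns the first match it finds.
The match spans [1:5] → '"j3"'.

'"j3"'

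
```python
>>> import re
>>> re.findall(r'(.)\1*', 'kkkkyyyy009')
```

['k', 'y', '0', '9']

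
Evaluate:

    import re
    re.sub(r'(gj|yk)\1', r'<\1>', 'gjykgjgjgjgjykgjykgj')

`\1` is not a pattern — it's the concrete string captured by group 1, re-applied verbatim.
Matches: at [4:8] → 'gjgj'; at [8:12] → 'gjgj'.
The replacement refers to a captured group, so each match is rewritten using its own captured text.

'gjyk<gj><gj>ykgjykgj'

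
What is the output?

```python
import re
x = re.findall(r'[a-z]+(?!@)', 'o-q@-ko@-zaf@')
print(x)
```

The negative lookahead/lookbehind blocks any match where the forbidden context is present.
Since nothing is captured, `findall` lists the 3 matched substrings directly.

['o', 'k', 'za']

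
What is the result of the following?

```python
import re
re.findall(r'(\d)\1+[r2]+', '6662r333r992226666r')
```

The backreference `\1` re-matches whatever the first group consumed, character for character.
One capturing group, so `findall` returns just the captured substring from each match — 4 in all.

['6', '3', '9', '6']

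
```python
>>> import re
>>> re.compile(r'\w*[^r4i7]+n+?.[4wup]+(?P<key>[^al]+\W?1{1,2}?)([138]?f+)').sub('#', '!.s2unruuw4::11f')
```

'#'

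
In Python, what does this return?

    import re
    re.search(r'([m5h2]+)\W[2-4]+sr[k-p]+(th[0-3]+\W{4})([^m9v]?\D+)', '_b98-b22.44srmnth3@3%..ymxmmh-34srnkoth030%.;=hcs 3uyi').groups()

The match spans [26:50] → 'mmh-34srnkoth030%.;=hcs '.
Captured: group 1 = 'mmh', group 2 = 'th030%.;=', group 3 = 'hcs '.

('mmh', 'th030%.;=', 'hcs ')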